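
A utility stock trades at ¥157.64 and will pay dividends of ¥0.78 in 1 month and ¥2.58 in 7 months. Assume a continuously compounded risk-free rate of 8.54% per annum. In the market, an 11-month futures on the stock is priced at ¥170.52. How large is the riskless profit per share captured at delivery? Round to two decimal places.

PV(dividends) I = 0.78·e^(−0.0854·1/12) + 2.58·e^(−0.0854·7/12) = 3.2291
Fair futures F* = (S − I)·e^(rT) = (157.64 − 3.2291)·e^0.078283 = 154.4109 × 1.081429 = 166.9844
Market ¥170.52 > fair 166.9844: forward overpriced → cash-and-carry (borrow at r, buy the stock and collect the dividends, short the forward).
Profit at T = |F_mkt − F*| = |170.52 − 166.9844| = ¥3.54 per share

¥3.54 per share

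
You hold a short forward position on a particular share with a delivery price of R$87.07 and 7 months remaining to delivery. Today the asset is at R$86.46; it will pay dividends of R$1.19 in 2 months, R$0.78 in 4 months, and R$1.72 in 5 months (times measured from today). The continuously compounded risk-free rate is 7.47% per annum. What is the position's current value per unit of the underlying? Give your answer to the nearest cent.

PV(remaining dividends) I = 1.19·e^(−0.0747·2/12) + 0.78·e^(−0.0747·4/12) + 1.72·e^(−0.0747·5/12) = 3.6034
Current forward F = (S − I)·e^(rT) = (86.46 − 3.6034)·e^(0.0747·7/12) = 82.8566 × 1.044538 = 86.5469
Value (long) = (F − K)·e^(−rT) = (86.5469 − 87.07) × 0.957361 = -0.5008
Short position value = −(long value) = R$0.50

R$0.50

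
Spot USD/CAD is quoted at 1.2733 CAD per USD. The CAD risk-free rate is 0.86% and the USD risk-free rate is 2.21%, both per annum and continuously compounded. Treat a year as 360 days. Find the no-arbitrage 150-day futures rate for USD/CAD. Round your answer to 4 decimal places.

1.2662

F = S·e^((r_CAD − r_USD)T) = 1.2733 · e^((0.0086 − 0.0221) × 150/360)
= 1.2733 · e^-0.005625 = 1.2733 × 0.994391
F = 1.2662 CAD per USD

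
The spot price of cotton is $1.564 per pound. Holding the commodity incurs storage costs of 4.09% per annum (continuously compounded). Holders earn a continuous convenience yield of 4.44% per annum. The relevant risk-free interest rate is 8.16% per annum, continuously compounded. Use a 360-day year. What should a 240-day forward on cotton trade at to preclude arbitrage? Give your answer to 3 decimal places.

Net carry = r + u − y = 0.0816 + 0.0409 − 0.0444 = 0.0781
F = S·e^((r+u−y)T) = 1.564 · e^(0.0781 × 240/360) = 1.564 · e^0.052067
= 1.564 × 1.053446 = $1.648 per pound

$1.648 per pound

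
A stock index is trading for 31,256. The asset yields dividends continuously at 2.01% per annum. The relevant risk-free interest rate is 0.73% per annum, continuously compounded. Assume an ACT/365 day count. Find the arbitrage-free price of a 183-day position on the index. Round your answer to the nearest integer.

31,056

F = S·e^((r − q)T) = 31256 · e^((0.0073 − 0.0201) × 183/365)
= 31256 · e^-0.006418 = 31256 × 0.993603
F = 31,056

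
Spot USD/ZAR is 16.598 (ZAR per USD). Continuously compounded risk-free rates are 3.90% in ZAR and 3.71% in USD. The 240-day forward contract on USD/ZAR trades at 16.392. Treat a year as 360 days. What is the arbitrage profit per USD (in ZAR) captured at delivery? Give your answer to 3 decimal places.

Fair forward: F* = S·e^(carry·T), with carry = (r_ZAR − r_USD) = 0.0390 − 0.0371 = 0.0019
F* = 16.598 · e^(0.0019 × 240/360) = 16.598 · e^0.001267 = 16.598 × 1.001268 = 16.6190
Market 16.392 < fair 16.6190: forward underpriced → reverse cash-and-carry (short spot, go long the forward).
At maturity, profit = |F_mkt − F*| = |16.392 − 16.6190| = 0.227 per USD (in ZAR)

0.227 per USD (in ZAR)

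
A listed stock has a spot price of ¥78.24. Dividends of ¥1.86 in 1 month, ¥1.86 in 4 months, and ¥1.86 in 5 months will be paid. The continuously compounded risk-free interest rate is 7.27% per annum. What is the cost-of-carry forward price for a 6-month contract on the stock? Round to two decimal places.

PV(dividends) I = 1.86·e^(−0.0727·1/12) + 1.86·e^(−0.0727·4/12) + 1.86·e^(−0.0727·5/12)
I = 1.8488 + 1.8155 + 1.8045 = 5.4688
F = (S − I)·e^(rT) = (78.24 − 5.4688) · e^(0.0727·6/12)
= 72.7712 · e^0.036350 = 72.7712 × 1.037019 = ¥75.47

¥75.47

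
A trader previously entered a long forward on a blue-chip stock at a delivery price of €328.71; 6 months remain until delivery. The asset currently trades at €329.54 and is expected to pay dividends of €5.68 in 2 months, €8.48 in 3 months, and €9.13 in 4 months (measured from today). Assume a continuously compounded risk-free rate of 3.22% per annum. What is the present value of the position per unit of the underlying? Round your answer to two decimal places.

PV(remaining dividends) I = 5.68·e^(−0.0322·2/12) + 8.48·e^(−0.0322·3/12) + 9.13·e^(−0.0322·4/12) = 23.0941
Current forward F = (S − I)·e^(rT) = (329.54 − 23.0941)·e^(0.0322·6/12) = 306.4459 × 1.016230 = 311.4195
Value (long) = (F − K)·e^(−rT) = (311.4195 − 328.71) × 0.984029 = -17.0144
Value = -€17.01

-€17.01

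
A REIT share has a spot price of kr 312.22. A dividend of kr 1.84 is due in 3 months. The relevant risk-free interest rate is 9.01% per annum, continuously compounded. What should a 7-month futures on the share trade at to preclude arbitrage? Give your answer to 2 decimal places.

PV(dividends) I = 1.84·e^(−0.0901·3/12)
I = 1.7990
F = (S − I)·e^(rT) = (312.22 − 1.7990) · e^(0.0901·7/12)
= 310.4210 · e^0.052558 = 310.4210 × 1.053964 = kr 327.17

kr 327.17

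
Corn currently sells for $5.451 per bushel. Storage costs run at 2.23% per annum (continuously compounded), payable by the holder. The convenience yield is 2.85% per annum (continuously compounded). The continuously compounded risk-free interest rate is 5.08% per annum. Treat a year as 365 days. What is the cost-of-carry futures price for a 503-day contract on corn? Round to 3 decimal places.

Net carry = r + u − y = 0.0508 + 0.0223 − 0.0285 = 0.0446
F = S·e^((r+u−y)T) = 5.451 · e^(0.0446 × 503/365) = 5.451 · e^0.061462
= 5.451 × 1.063390 = $5.797 per bushel

$5.797 per bushel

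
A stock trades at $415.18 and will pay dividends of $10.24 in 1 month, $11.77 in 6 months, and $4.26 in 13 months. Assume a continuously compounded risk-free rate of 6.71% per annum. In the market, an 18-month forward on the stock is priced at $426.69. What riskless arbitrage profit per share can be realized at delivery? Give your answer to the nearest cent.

$4.22 per share

PV(dividends) I = 10.24·e^(−0.0671·1/12) + 11.77·e^(−0.0671·6/12) + 4.26·e^(−0.0671·13/12) = 25.5259
Fair forward F* = (S − I)·e^(rT) = (415.18 − 25.5259)·e^0.100650 = 389.6541 × 1.105890 = 430.9146
Market $426.69 < fair 430.9146: forward underpriced → reverse cash-and-carry (short the stock, invest proceeds at r, pay the dividends, go long the forward).
Profit at T = |F_mkt − F*| = |426.69 − 430.9146| = $4.22 per share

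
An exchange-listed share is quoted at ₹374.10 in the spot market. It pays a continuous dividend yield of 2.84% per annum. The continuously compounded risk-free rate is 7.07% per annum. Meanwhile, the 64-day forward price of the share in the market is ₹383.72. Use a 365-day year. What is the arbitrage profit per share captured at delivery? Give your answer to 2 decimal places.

Fair forward: F* = S·e^(carry·T), with carry = (r − q) = 0.0707 − 0.0284 = 0.0423
F* = 374.10 · e^(0.0423 × 64/365) = 374.10 · e^0.007417 = 374.10 × 1.007445 = ₹376.8852
Market ₹383.72 > fair ₹376.8852: forward overpriced → cash-and-carry (buy spot, short the forward).
At maturity, profit = |F_mkt − F*| = |383.72 − 376.8852| = ₹6.83 per share

₹6.83 per share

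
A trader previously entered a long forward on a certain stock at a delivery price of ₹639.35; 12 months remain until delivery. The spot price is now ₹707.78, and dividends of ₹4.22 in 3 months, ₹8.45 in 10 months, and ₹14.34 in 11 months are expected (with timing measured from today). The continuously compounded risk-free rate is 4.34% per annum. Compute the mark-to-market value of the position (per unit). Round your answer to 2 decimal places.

PV(remaining dividends) I = 4.22·e^(−0.0434·3/12) + 8.45·e^(−0.0434·10/12) + 14.34·e^(−0.0434·11/12) = 26.1050
Current forward F = (S − I)·e^(rT) = (707.78 − 26.1050)·e^(0.0434·12/12) = 681.6750 × 1.044356 = 711.9114
Value (long) = (F − K)·e^(−rT) = (711.9114 − 639.35) × 0.957528 = 69.4796
Value = ₹69.48

₹69.48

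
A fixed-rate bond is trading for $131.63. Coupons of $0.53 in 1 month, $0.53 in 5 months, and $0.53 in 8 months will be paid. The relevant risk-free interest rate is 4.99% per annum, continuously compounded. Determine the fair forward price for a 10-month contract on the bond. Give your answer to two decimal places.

PV(coupons) I = 0.53·e^(−0.0499·1/12) + 0.53·e^(−0.0499·5/12) + 0.53·e^(−0.0499·8/12)
I = 0.5278 + 0.5191 + 0.5127 = 1.5596
F = (S − I)·e^(rT) = (131.63 − 1.5596) · e^(0.0499·10/12)
= 130.0704 · e^0.041583 = 130.0704 × 1.042460 = $135.59

$135.59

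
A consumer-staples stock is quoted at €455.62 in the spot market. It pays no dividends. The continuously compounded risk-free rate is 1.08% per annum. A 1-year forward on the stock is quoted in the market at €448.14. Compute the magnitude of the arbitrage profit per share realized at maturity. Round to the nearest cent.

Fair forward: F* = S·e^(carry·T), with carry = r = 0.0108
F* = 455.62 · e^(0.0108 × 1) = 455.62 · e^0.010800 = 455.62 × 1.010859 = €460.5676
Market €448.14 < fair €460.5676: forward underpriced → reverse cash-and-carry (short spot, go long the forward).
At maturity, profit = |F_mkt − F*| = |448.14 − 460.5676| = €12.43 per share

€12.43 per share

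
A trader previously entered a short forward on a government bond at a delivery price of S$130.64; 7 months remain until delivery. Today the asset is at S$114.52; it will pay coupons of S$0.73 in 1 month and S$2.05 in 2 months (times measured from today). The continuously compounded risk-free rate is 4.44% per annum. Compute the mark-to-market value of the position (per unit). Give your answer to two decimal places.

S$15.54

PV(remaining coupons) I = 0.73·e^(−0.0444·1/12) + 2.05·e^(−0.0444·2/12) = 2.7622
Current forward F = (S − I)·e^(rT) = (114.52 − 2.7622)·e^(0.0444·7/12) = 111.7578 × 1.026238 = 114.6901
Value (long) = (F − K)·e^(−rT) = (114.6901 − 130.64) × 0.974433 = -15.5421
Short position value = −(long value) = S$15.54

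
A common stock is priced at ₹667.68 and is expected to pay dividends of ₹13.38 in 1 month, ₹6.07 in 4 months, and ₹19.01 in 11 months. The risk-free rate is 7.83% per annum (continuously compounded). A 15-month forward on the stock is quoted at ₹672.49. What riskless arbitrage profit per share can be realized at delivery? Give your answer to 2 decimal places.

PV(dividends) I = 13.38·e^(−0.0783·1/12) + 6.07·e^(−0.0783·4/12) + 19.01·e^(−0.0783·11/12) = 36.9000
Fair forward F* = (S − I)·e^(rT) = (667.68 − 36.9000)·e^0.097875 = 630.7800 × 1.102825 = 695.6400
Market ₹672.49 < fair 695.6400: forward underpriced → reverse cash-and-carry (short the stock, invest proceeds at r, pay the dividends, go long the forward).
Profit at T = |F_mkt − F*| = |672.49 − 695.6400| = ₹23.15 per share

₹23.15 per share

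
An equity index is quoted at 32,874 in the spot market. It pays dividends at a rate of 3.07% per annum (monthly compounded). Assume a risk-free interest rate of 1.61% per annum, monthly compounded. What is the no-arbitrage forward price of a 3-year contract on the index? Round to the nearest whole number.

31,468

F = S · (1+r/12)^(12T) / (1+q/12)^(12T)
= 32874 × 1.049451 / 1.096346 = 32874 × 0.957226
F = 31,468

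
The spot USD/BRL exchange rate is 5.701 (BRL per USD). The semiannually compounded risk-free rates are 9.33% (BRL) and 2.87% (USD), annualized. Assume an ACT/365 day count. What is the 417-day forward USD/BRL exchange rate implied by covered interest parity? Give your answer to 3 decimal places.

6.124

By covered interest parity, F = S · (1+r_BRL/2)^(2T) / (1+r_USD/2)^(2T)
= 5.701 × 1.109801 / 1.033091 = 5.701 × 1.074253
F = 6.124 BRL per USD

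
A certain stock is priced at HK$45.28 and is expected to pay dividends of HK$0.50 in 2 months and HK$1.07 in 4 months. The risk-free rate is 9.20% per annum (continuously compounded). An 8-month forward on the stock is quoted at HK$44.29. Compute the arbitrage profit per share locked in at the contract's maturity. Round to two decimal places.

HK$2.23 per share

PV(dividends) I = 0.50·e^(−0.0920·2/12) + 1.07·e^(−0.0920·4/12) = 1.5301
Fair forward F* = (S − I)·e^(rT) = (45.28 − 1.5301)·e^0.061333 = 43.7499 × 1.063253 = 46.5172
Market HK$44.29 < fair 46.5172: forward underpriced → reverse cash-and-carry (short the stock, invest proceeds at r, pay the dividends, go long the forward).
Profit at T = |F_mkt − F*| = |44.29 − 46.5172| = HK$2.23 per share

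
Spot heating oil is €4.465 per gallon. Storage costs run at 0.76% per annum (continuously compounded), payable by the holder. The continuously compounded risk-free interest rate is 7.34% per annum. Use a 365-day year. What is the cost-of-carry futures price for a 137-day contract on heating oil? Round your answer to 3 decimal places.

€4.603 per gallon

Net carry = r + u − y = 0.0734 + 0.0076 − 0.0000 = 0.0810
F = S·e^((r+u−y)T) = 4.465 · e^(0.0810 × 137/365) = 4.465 · e^0.030403
= 4.465 × 1.030870 = €4.603 per gallon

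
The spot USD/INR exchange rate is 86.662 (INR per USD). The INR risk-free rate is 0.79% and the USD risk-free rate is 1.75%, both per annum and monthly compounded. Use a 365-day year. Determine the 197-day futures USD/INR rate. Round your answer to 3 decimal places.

By covered interest parity, F = S · (1+r_INR/12)^(12T) / (1+r_USD/12)^(12T)
= 86.662 × 1.004272 / 1.009483 = 86.662 × 0.994838
F = 86.215 INR per USD

86.215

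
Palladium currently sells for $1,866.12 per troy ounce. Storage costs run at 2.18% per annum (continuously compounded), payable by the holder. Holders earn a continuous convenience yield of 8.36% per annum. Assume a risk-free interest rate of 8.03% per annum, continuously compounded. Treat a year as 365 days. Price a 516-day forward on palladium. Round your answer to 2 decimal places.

Net carry = r + u − y = 0.0803 + 0.0218 − 0.0836 = 0.0185
F = S·e^((r+u−y)T) = 1866.12 · e^(0.0185 × 516/365) = 1866.12 · e^0.02615342
= 1866.12 × 1.02649842 = $1,915.57 per troy ounce

$1,915.57 per troy ounce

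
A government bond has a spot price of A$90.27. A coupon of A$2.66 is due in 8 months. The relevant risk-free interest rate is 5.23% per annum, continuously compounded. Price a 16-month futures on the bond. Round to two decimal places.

PV(coupons) I = 2.66·e^(−0.0523·8/12)
I = 2.5689
F = (S − I)·e^(rT) = (90.27 − 2.5689) · e^(0.0523·16/12)
= 87.7011 · e^0.069733 = 87.7011 × 1.072222 = A$94.04

A$94.04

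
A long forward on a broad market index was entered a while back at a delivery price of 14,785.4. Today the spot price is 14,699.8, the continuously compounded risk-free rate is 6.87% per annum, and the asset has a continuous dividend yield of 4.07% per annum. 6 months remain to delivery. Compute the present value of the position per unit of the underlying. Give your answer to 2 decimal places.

117.54

Current fair forward for the remaining 6 months: F = S·e^((r − q)·T), (r − q) = 0.0687 − 0.0407 = 0.0280
F = 14699.8 · e^(0.0280 × 6/12) = 14699.8 × 1.01409846 = 14907.0445
Value of long forward = (F − K)·e^(−rT) = (14907.0445 − 14785.4) · e^(−0.0687·6/12)
= 121.6445 × 0.96623326 = 117.54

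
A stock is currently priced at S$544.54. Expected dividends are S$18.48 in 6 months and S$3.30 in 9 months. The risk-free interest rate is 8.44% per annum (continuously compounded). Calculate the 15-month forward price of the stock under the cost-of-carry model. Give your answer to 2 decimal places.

PV(dividends) I = 18.48·e^(−0.0844·6/12) + 3.30·e^(−0.0844·9/12)
I = 17.7164 + 3.0976 = 20.8140
F = (S − I)·e^(rT) = (544.54 − 20.8140) · e^(0.0844·15/12)
= 523.7260 · e^0.105500 = 523.7260 × 1.111266 = S$582.00

S$582.00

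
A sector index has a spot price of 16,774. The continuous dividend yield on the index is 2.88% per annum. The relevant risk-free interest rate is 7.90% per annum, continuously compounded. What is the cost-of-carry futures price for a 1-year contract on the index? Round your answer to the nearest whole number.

17,638

F = S·e^((r − q)T) = 16774 · e^((0.0790 − 0.0288) × 1)
= 16774 · e^0.050200 = 16774 × 1.051481
F = 17,638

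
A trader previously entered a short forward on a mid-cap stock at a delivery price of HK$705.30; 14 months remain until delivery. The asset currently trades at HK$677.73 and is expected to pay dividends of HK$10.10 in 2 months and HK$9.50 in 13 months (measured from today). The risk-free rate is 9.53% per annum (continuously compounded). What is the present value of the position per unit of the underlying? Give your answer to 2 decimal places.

PV(remaining dividends) I = 10.10·e^(−0.0953·2/12) + 9.50·e^(−0.0953·13/12) = 18.5090
Current forward F = (S − I)·e^(rT) = (677.73 − 18.5090)·e^(0.0953·14/12) = 659.2210 × 1.117600 = 736.7454
Value (long) = (F − K)·e^(−rT) = (736.7454 − 705.30) × 0.894775 = 28.1366
Short position value = −(long value) = -HK$28.14

-HK$28.14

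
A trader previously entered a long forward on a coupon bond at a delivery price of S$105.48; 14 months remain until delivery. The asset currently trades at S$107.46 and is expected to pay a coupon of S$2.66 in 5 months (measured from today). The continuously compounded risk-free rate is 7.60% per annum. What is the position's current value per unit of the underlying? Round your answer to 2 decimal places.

S$8.35

PV(remaining coupons) I = 2.66·e^(−0.0760·5/12) = 2.5771
Current forward F = (S − I)·e^(rT) = (107.46 − 2.5771)·e^(0.0760·14/12) = 104.8829 × 1.092716 = 114.6072
Value (long) = (F − K)·e^(−rT) = (114.6072 − 105.48) × 0.915151 = 8.3528
Value = S$8.35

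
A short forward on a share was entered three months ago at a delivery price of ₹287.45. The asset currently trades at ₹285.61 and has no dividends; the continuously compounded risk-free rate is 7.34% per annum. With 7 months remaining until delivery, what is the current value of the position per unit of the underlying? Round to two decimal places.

-₹10.21

Current fair forward for the remaining 7 months: F = S·e^(r·T), r = 0.0734
F = 285.61 · e^(0.0734 × 7/12) = 285.61 × 1.043747 = 298.1046
Value of long forward = (F − K)·e^(−rT) = (298.1046 − 287.45) · e^(−0.0734·7/12)
= 10.6546 × 0.958087 = 10.21
Short position value = −(long value) = -₹10.21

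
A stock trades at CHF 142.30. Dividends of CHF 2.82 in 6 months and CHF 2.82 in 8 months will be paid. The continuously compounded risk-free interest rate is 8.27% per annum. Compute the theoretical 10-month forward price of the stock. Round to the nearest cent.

CHF 146.69

PV(dividends) I = 2.82·e^(−0.0827·6/12) + 2.82·e^(−0.0827·8/12)
I = 2.7058 + 2.6687 = 5.3745
F = (S − I)·e^(rT) = (142.30 − 5.3745) · e^(0.0827·10/12)
= 136.9255 · e^0.068917 = 136.9255 × 1.071347 = CHF 146.69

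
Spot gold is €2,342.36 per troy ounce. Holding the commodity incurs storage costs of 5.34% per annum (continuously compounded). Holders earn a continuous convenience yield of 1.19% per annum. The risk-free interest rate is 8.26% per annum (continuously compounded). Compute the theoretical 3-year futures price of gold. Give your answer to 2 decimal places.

€3,398.92 per troy ounce

Net carry = r + u − y = 0.0826 + 0.0534 − 0.0119 = 0.1241
F = S·e^((r+u−y)T) = 2342.36 · e^(0.1241 × 3) = 2342.36 · e^0.37230000
= 2342.36 × 1.45106824 = €3,398.92 per troy ounce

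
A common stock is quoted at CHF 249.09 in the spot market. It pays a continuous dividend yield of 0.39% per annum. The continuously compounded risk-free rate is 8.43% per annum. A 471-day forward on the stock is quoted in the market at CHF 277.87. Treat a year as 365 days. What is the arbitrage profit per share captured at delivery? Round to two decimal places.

Fair forward: F* = S·e^(carry·T), with carry = (r − q) = 0.0843 − 0.0039 = 0.0804
F* = 249.09 · e^(0.0804 × 471/365) = 249.09 · e^0.103749 = 249.09 × 1.109322 = CHF 276.3210
Market CHF 277.87 > fair CHF 276.3210: forward overpriced → cash-and-carry (buy spot, short the forward).
At maturity, profit = |F_mkt − F*| = |277.87 − 276.3210| = CHF 1.55 per share

CHF 1.55 per share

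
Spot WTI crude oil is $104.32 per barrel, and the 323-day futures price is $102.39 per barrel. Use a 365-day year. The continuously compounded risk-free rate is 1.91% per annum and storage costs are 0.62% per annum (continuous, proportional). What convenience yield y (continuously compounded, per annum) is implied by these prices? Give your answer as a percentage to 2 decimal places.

4.64%

F = S·e^((r+u−y)T) ⇒ (r+u−y) = ln(F/S)/T
ln(102.39/104.32) = -0.018674; /T ⇒ -0.021102
y = r + u − ln(F/S)/T = 0.0191 + 0.0062 + 0.021102 = 0.046402
y = 4.64%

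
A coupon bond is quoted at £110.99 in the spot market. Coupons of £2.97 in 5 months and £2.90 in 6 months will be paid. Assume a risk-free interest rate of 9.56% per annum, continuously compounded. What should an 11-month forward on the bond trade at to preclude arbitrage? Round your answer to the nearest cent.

PV(coupons) I = 2.97·e^(−0.0956·5/12) + 2.90·e^(−0.0956·6/12)
I = 2.8540 + 2.7646 = 5.6186
F = (S − I)·e^(rT) = (110.99 − 5.6186) · e^(0.0956·11/12)
= 105.3714 · e^0.087633 = 105.3714 × 1.091587 = £115.02

£115.02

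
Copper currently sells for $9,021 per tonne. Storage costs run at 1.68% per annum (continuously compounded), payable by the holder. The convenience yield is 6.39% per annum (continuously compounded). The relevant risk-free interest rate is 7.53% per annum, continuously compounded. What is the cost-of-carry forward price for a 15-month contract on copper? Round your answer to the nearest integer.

Net carry = r + u − y = 0.0753 + 0.0168 − 0.0639 = 0.0282
F = S·e^((r+u−y)T) = 9021 · e^(0.0282 × 15/12) = 9021 · e^0.035250
= 9021 × 1.035879 = $9,345 per tonne

$9,345 per tonne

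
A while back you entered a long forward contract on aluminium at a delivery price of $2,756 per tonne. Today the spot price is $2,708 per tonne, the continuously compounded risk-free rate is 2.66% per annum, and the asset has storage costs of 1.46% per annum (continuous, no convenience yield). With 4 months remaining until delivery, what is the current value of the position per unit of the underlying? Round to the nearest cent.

Current fair forward for the remaining 4 months: F = S·e^((r + u)·T), (r + u) = 0.0266 + 0.0146 = 0.0412
F = 2708 · e^(0.0412 × 4/12) = 2708 × 1.01382807 = 2745.4464
Value of long forward = (F − K)·e^(−rT) = (2745.4464 − 2756) · e^(−0.0266·4/12)
= -10.5536 × 0.99117253 = -10.46

-$10.46 per tonne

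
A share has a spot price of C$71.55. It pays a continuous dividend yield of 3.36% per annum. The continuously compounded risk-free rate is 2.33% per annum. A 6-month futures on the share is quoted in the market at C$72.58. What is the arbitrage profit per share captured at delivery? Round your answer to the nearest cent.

Fair futures: F* = S·e^(carry·T), with carry = (r − q) = 0.0233 − 0.0336 = -0.0103
F* = 71.55 · e^(-0.0103 × 6/12) = 71.55 · e^-0.005150 = 71.55 × 0.994863 = C$71.1824
Market C$72.58 > fair C$71.1824: forward overpriced → cash-and-carry (buy spot, short the forward).
At maturity, profit = |F_mkt − F*| = |72.58 − 71.1824| = C$1.40 per share

C$1.40 per share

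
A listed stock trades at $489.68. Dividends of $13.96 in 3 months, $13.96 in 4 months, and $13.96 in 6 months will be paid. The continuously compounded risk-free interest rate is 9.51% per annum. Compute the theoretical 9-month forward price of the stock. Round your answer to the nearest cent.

PV(dividends) I = 13.96·e^(−0.0951·3/12) + 13.96·e^(−0.0951·4/12) + 13.96·e^(−0.0951·6/12)
I = 13.6320 + 13.5244 + 13.3117 = 40.4681
F = (S − I)·e^(rT) = (489.68 − 40.4681) · e^(0.0951·9/12)
= 449.2119 · e^0.071325 = 449.2119 × 1.073930 = $482.42

$482.42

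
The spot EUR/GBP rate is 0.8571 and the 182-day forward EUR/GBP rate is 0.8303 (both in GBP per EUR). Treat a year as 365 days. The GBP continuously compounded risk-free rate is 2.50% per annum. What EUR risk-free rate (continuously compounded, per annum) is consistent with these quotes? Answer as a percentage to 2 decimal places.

F = S·e^((r_GBP − r_EUR)T) ⇒ r_EUR = r_GBP − ln(F/S)/T
ln(0.8303/0.8571) = -0.031768; /(182/365) = -0.063711
r_EUR = 0.0250 + 0.063711 = 0.088711
r_EUR = 8.87%

8.87%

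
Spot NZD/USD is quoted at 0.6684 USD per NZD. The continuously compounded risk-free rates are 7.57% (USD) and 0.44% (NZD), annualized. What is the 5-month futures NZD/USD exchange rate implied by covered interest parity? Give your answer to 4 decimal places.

0.6886

F = S·e^((r_USD − r_NZD)T) = 0.6684 · e^((0.0757 − 0.0044) × 5/12)
= 0.6684 · e^0.029708 = 0.6684 × 1.030154
F = 0.6886 USD per NZD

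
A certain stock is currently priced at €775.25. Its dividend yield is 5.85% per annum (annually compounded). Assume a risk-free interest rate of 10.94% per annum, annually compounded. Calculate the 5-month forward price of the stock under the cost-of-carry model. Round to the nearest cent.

F = S · (1+r)^T / (1+q)^T
= 775.25 × 1.044207 / 1.023971 = 775.25 × 1.019762
F = €790.57

€790.57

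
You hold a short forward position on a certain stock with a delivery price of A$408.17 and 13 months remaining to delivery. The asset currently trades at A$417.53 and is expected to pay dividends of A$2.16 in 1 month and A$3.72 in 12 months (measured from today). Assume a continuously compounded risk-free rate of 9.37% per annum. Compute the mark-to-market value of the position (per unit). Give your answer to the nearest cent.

-A$43.23

PV(remaining dividends) I = 2.16·e^(−0.0937·1/12) + 3.72·e^(−0.0937·12/12) = 5.5305
Current forward F = (S − I)·e^(rT) = (417.53 − 5.5305)·e^(0.0937·13/12) = 411.9995 × 1.106839 = 456.0171
Value (long) = (F − K)·e^(−rT) = (456.0171 − 408.17) × 0.903474 = 43.2286
Short position value = −(long value) = -A$43.23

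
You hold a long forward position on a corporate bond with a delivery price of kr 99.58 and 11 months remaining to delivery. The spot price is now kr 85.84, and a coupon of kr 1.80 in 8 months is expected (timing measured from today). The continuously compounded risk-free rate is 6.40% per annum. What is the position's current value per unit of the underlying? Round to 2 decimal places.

PV(remaining coupons) I = 1.80·e^(−0.0640·8/12) = 1.7248
Current forward F = (S − I)·e^(rT) = (85.84 − 1.7248)·e^(0.0640·11/12) = 84.1152 × 1.060422 = 89.1976
Value (long) = (F − K)·e^(−rT) = (89.1976 − 99.58) × 0.943021 = -9.7908
Value = -kr 9.79

-kr 9.79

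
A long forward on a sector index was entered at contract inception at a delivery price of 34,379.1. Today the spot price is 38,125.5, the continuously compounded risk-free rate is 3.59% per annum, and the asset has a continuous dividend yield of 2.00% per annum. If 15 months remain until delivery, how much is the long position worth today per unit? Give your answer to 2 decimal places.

Current fair forward for the remaining 15 months: F = S·e^((r − q)·T), (r − q) = 0.0359 − 0.0200 = 0.0159
F = 38125.5 · e^(0.0159 × 15/12) = 38125.5 × 1.02007382 = 38890.8244
Value of long forward = (F − K)·e^(−rT) = (38890.8244 − 34379.1) · e^(−0.0359·15/12)
= 4511.7244 × 0.95611699 = 4313.74

4313.74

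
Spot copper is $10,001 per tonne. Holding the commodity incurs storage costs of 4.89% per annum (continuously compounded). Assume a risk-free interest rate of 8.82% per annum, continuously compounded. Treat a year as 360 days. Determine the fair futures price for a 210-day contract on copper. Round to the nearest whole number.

Net carry = r + u − y = 0.0882 + 0.0489 − 0.0000 = 0.1371
F = S·e^((r+u−y)T) = 10001 · e^(0.1371 × 210/360) = 10001 · e^0.079975
= 10001 × 1.083260 = $10,834 per tonne

$10,834 per tonne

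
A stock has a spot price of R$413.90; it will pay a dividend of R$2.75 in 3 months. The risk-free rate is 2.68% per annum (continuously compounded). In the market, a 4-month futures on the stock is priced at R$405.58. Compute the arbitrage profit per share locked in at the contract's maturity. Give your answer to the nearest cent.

R$9.28 per share

PV(dividends) I = 2.75·e^(−0.0268·3/12) = 2.7316
Fair futures F* = (S − I)·e^(rT) = (413.90 − 2.7316)·e^0.008933 = 411.1684 × 1.008973 = 414.8578
Market R$405.58 < fair 414.8578: forward underpriced → reverse cash-and-carry (short the stock, invest proceeds at r, pay the dividends, go long the forward).
Profit at T = |F_mkt − F*| = |405.58 − 414.8578| = R$9.28 per share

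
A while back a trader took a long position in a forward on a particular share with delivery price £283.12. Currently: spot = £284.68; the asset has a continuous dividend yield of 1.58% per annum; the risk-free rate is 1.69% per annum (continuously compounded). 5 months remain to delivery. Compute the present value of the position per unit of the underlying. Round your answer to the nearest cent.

£1.68

Current fair forward for the remaining 5 months: F = S·e^((r − q)·T), (r − q) = 0.0169 − 0.0158 = 0.0011
F = 284.68 · e^(0.0011 × 5/12) = 284.68 × 1.000458 = 284.8104
Value of long forward = (F − K)·e^(−rT) = (284.8104 − 283.12) · e^(−0.0169·5/12)
= 1.6904 × 0.992983 = 1.68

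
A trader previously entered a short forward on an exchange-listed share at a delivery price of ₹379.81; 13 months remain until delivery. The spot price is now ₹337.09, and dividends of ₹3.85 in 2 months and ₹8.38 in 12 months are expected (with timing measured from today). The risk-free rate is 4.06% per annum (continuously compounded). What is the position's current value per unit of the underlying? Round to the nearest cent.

PV(remaining dividends) I = 3.85·e^(−0.0406·2/12) + 8.38·e^(−0.0406·12/12) = 11.8706
Current forward F = (S − I)·e^(rT) = (337.09 − 11.8706)·e^(0.0406·13/12) = 325.2194 × 1.044965 = 339.8429
Value (long) = (F − K)·e^(−rT) = (339.8429 − 379.81) × 0.956970 = -38.2473
Short position value = −(long value) = ₹38.25

₹38.25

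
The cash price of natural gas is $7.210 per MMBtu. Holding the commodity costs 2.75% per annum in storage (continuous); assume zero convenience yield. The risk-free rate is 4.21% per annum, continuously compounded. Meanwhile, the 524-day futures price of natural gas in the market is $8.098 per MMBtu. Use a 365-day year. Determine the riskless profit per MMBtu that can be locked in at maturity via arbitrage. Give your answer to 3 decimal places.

Fair futures: F* = S·e^(carry·T), with carry = (r + u) = 0.0421 + 0.0275 = 0.0696
F* = 7.210 · e^(0.0696 × 524/365) = 7.210 · e^0.099919 = 7.210 × 1.105081 = $7.9676
Market $8.098 > fair $7.9676: forward overpriced → cash-and-carry (buy spot, short the forward).
At maturity, profit = |F_mkt − F*| = |8.098 − 7.9676| = $0.130 per MMBtu

$0.130 per MMBtu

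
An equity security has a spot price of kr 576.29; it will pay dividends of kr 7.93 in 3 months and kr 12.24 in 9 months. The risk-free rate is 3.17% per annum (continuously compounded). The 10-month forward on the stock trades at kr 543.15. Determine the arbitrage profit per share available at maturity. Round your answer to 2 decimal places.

PV(dividends) I = 7.93·e^(−0.0317·3/12) + 12.24·e^(−0.0317·9/12) = 19.8198
Fair forward F* = (S − I)·e^(rT) = (576.29 − 19.8198)·e^0.026417 = 556.4702 × 1.026769 = 571.3664
Market kr 543.15 < fair 571.3664: forward underpriced → reverse cash-and-carry (short the stock, invest proceeds at r, pay the dividends, go long the forward).
Profit at T = |F_mkt − F*| = |543.15 − 571.3664| = kr 28.22 per share

kr 28.22 per share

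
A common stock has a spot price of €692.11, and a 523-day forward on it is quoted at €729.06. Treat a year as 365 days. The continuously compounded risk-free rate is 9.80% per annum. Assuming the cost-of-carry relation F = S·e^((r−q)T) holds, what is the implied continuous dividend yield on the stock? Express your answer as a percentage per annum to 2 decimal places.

From F = S·e^((r−q)T): (r − q) = ln(F/S)/T
ln(729.06/692.11) = ln(1.053387) = 0.052011
(r − q) = 0.052011 / (523/365) = 0.036298
q = r − ln(F/S)/T = 0.0980 − 0.036298 = 0.061702
q = 6.17%

6.17%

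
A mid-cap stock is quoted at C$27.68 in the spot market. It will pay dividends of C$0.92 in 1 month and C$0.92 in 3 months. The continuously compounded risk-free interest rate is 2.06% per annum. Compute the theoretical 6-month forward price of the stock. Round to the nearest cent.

C$26.11

PV(dividends) I = 0.92·e^(−0.0206·1/12) + 0.92·e^(−0.0206·3/12)
I = 0.9184 + 0.9153 = 1.8337
F = (S − I)·e^(rT) = (27.68 − 1.8337) · e^(0.0206·6/12)
= 25.8463 · e^0.010300 = 25.8463 × 1.010353 = C$26.11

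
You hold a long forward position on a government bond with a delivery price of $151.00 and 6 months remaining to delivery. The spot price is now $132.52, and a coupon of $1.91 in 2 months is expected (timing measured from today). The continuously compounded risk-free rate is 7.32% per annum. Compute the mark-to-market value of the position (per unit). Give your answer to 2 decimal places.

-$14.94

PV(remaining coupons) I = 1.91·e^(−0.0732·2/12) = 1.8868
Current forward F = (S − I)·e^(rT) = (132.52 − 1.8868)·e^(0.0732·6/12) = 130.6332 × 1.037278 = 135.5029
Value (long) = (F − K)·e^(−rT) = (135.5029 − 151.00) × 0.964062 = -14.9402
Value = -$14.94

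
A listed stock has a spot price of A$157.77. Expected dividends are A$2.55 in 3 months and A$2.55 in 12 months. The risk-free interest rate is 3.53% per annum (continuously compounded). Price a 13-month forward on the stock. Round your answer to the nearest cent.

PV(dividends) I = 2.55·e^(−0.0353·3/12) + 2.55·e^(−0.0353·12/12)
I = 2.5276 + 2.4616 = 4.9892
F = (S − I)·e^(rT) = (157.77 − 4.9892) · e^(0.0353·13/12)
= 152.7808 · e^0.038242 = 152.7808 × 1.038983 = A$158.74

A$158.74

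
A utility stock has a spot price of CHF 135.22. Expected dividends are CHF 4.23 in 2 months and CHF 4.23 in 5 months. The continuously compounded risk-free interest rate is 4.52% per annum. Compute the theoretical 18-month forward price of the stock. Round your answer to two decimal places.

PV(dividends) I = 4.23·e^(−0.0452·2/12) + 4.23·e^(−0.0452·5/12)
I = 4.1983 + 4.1511 = 8.3494
F = (S − I)·e^(rT) = (135.22 − 8.3494) · e^(0.0452·18/12)
= 126.8706 · e^0.067800 = 126.8706 × 1.070151 = CHF 135.77

CHF 135.77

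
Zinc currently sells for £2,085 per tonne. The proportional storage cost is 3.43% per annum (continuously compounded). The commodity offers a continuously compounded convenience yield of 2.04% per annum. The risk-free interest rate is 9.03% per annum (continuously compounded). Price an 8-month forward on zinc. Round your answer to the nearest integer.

£2,235 per tonne

Net carry = r + u − y = 0.0903 + 0.0343 − 0.0204 = 0.1042
F = S·e^((r+u−y)T) = 2085 · e^(0.1042 × 8/12) = 2085 · e^0.069467
= 2085 × 1.071937 = £2,235 per tonne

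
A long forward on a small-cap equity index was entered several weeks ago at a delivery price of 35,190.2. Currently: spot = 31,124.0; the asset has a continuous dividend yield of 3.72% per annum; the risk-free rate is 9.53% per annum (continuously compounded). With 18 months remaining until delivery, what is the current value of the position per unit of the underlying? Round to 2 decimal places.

Current fair forward for the remaining 18 months: F = S·e^((r − q)·T), (r − q) = 0.0953 − 0.0372 = 0.0581
F = 31124.0 · e^(0.0581 × 18/12) = 31124.0 × 1.09106033 = 33958.1617
Value of long forward = (F − K)·e^(−rT) = (33958.1617 − 35190.2) · e^(−0.0953·18/12)
= -1232.0383 × 0.86679741 = -1067.93

-1067.93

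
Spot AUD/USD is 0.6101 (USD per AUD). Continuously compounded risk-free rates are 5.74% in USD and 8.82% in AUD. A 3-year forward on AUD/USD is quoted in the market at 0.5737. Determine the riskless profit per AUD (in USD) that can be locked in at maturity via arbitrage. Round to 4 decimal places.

0.0174 per AUD (in USD)

Fair forward: F* = S·e^(carry·T), with carry = (r_USD − r_AUD) = 0.0574 − 0.0882 = -0.0308
F* = 0.6101 · e^(-0.0308 × 3) = 0.6101 · e^-0.092400 = 0.6101 × 0.911740 = 0.5563
Market 0.5737 > fair 0.5563: forward overpriced → cash-and-carry (buy spot, short the forward).
At maturity, profit = |F_mkt − F*| = |0.5737 − 0.5563| = 0.0174 per AUD (in USD)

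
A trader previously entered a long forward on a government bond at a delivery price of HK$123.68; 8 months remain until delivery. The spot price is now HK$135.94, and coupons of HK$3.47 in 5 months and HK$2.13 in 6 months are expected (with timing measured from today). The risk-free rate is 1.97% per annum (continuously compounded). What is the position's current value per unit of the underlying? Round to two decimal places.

PV(remaining coupons) I = 3.47·e^(−0.0197·5/12) + 2.13·e^(−0.0197·6/12) = 5.5508
Current forward F = (S − I)·e^(rT) = (135.94 − 5.5508)·e^(0.0197·8/12) = 130.3892 × 1.013220 = 132.1129
Value (long) = (F − K)·e^(−rT) = (132.1129 − 123.68) × 0.986953 = 8.3229
Value = HK$8.32

HK$8.32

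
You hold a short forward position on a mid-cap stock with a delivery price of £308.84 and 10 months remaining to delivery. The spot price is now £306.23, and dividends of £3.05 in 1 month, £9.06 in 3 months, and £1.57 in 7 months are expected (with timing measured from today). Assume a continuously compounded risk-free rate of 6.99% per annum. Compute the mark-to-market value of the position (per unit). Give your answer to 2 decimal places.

PV(remaining dividends) I = 3.05·e^(−0.0699·1/12) + 9.06·e^(−0.0699·3/12) + 1.57·e^(−0.0699·7/12) = 13.4426
Current forward F = (S − I)·e^(rT) = (306.23 − 13.4426)·e^(0.0699·10/12) = 292.7874 × 1.059980 = 310.3488
Value (long) = (F − K)·e^(−rT) = (310.3488 − 308.84) × 0.943414 = 1.4234
Short position value = −(long value) = -£1.42

-£1.42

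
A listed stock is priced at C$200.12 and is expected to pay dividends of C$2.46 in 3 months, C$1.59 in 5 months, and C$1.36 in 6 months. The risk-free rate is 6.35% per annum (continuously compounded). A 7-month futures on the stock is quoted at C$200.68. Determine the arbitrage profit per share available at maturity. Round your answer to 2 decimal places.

C$1.51 per share

PV(dividends) I = 2.46·e^(−0.0635·3/12) + 1.59·e^(−0.0635·5/12) + 1.36·e^(−0.0635·6/12) = 5.2872
Fair futures F* = (S − I)·e^(rT) = (200.12 − 5.2872)·e^0.037042 = 194.8328 × 1.037737 = 202.1852
Market C$200.68 < fair 202.1852: forward underpriced → reverse cash-and-carry (short the stock, invest proceeds at r, pay the dividends, go long the forward).
Profit at T = |F_mkt − F*| = |200.68 − 202.1852| = C$1.51 per share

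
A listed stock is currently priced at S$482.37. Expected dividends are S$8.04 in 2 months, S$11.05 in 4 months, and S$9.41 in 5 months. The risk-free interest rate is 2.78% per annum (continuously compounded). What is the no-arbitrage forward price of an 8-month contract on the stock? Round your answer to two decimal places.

PV(dividends) I = 8.04·e^(−0.0278·2/12) + 11.05·e^(−0.0278·4/12) + 9.41·e^(−0.0278·5/12)
I = 8.0028 + 10.9481 + 9.3016 = 28.2525
F = (S − I)·e^(rT) = (482.37 − 28.2525) · e^(0.0278·8/12)
= 454.1175 · e^0.018533 = 454.1175 × 1.018706 = S$462.61

S$462.61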